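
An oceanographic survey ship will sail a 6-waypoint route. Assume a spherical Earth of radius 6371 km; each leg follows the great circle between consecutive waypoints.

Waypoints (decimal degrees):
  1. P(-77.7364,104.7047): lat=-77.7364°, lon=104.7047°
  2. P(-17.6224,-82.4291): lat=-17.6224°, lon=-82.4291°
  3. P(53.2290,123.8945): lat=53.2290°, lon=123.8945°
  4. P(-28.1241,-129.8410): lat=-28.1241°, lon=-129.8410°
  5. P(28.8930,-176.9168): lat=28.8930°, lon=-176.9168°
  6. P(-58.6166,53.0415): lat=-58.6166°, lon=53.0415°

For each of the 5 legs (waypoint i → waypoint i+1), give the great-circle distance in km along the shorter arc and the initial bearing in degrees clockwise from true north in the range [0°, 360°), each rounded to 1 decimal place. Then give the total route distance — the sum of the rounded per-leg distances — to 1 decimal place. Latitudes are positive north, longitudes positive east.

Leg 1: dist=9401.6 km, bearing=173.2°
Leg 2: dist=15448.0 km, bearing=336.2°
Leg 3: dist=13532.3 km, bearing=95.7°
Leg 4: dist=8079.1 km, bearing=317.8°
Leg 5: dist=14999.7 km, bearing=214.2°
Total: 61460.7 km

Leg 1: φ1=-1.3567561, φ2=-0.3075689, Δφ=1.0491872, Δλ=-3.2661010 rad; a=sin²(Δφ/2)+cosφ1·cosφ2·sin²(Δλ/2)=0.4525202317; c=2·atan2(√a, √(1-a))=1.475693495; dist=6371·c=9401.643 ≈ 9401.6 km; running total=9401.6 km
Leg 1 bearing: y=sinΔλ·cosφ2=0.11835906, x=cosφ1·sinφ2-sinφ1·cosφ2·cosΔλ=-0.98841986; θ=atan2(y, x)=173.1716° ≈ 173.2°
Leg 2: φ1=-0.3075689, φ2=0.9290213, Δφ=1.2365902, Δλ=3.6010261 rad; a=sin²(Δφ/2)+cosφ1·cosφ2·sin²(Δλ/2)=0.8769361500; c=2·atan2(√a, √(1-a))=2.424732369; dist=6371·c=15447.970 ≈ 15448.0 km; running total=24849.6 km
Leg 2 bearing: y=sinΔλ·cosφ2=-0.26545152, x=cosφ1·sinφ2-sinφ1·cosφ2·cosΔλ=0.60100919; θ=atan2(y, x)=-23.8299° <0 so +360° → 336.1701° ≈ 336.2°
Leg 3: φ1=0.9290213, φ2=-0.4908581, Δφ=-1.4198795, Δλ=-4.4285199 rad; a=sin²(Δφ/2)+cosφ1·cosφ2·sin²(Δλ/2)=0.7627273660; c=2·atan2(√a, √(1-a))=2.124045814; dist=6371·c=13532.296 ≈ 13532.3 km; running total=38381.9 km
Leg 3 bearing: y=sinΔλ·cosφ2=0.84663301, x=cosφ1·sinφ2-sinφ1·cosφ2·cosΔλ=-0.08432008; θ=atan2(y, x)=95.6876° ≈ 95.7°
Leg 4: φ1=-0.4908581, φ2=0.5042780, Δφ=0.9951361, Δλ=-0.8216277 rad; a=sin²(Δφ/2)+cosφ1·cosφ2·sin²(Δλ/2)=0.3509518001; c=2·atan2(√a, √(1-a))=1.268098564; dist=6371·c=8079.056 ≈ 8079.1 km; running total=46461.0 km
Leg 4 bearing: y=sinΔλ·cosφ2=-0.64110679, x=cosφ1·sinφ2-sinφ1·cosφ2·cosΔλ=0.70719207; θ=atan2(y, x)=-42.1940° <0 so +360° → 317.8060° ≈ 317.8°
Leg 5: φ1=0.5042780, φ2=-1.0230527, Δφ=-1.5273306, Δλ=4.0135295 rad; a=sin²(Δφ/2)+cosφ1·cosφ2·sin²(Δλ/2)=0.8529070910; c=2·atan2(√a, √(1-a))=2.354368146; dist=6371·c=14999.679 ≈ 14999.7 km; running total=61460.7 km
Leg 5 bearing: y=sinΔλ·cosφ2=-0.39868335, x=cosφ1·sinφ2-sinφ1·cosφ2·cosΔλ=-0.58555779; θ=atan2(y, x)=-145.7506° <0 so +360° → 214.2494° ≈ 214.2°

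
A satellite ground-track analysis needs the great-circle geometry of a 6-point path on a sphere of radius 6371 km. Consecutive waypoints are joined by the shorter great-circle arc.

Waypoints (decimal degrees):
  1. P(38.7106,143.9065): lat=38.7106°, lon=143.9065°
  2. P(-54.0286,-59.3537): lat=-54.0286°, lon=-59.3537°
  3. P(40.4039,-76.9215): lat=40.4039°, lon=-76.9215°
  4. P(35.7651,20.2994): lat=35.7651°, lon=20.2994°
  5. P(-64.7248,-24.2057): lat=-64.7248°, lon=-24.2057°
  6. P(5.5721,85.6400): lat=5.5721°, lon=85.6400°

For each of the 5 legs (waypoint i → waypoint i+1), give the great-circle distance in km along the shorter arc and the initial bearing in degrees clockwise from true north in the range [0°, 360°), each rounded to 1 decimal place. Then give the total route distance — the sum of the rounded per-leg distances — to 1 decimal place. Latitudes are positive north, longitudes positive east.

Leg 1: φ1=0.6756274, φ2=-0.9429770, Δφ=-1.6186044, Δλ=-3.5475597 rad; a=sin²(Δφ/2)+cosφ1·cosφ2·sin²(Δλ/2)=0.9636104161; c=2·atan2(√a, √(1-a))=2.757718941; dist=6371·c=17569.427 ≈ 17569.4 km; running total=17569.4 km
Leg 1 bearing: y=sinΔλ·cosφ2=0.23196125, x=cosφ1·sinφ2-sinφ1·cosφ2·cosΔλ=-0.29403317; θ=atan2(y, x)=141.7303° ≈ 141.7°
Leg 2: φ1=-0.9429770, φ2=0.7051811, Δφ=1.6481580, Δλ=-0.3066160 rad; a=sin²(Δφ/2)+cosφ1·cosφ2·sin²(Δλ/2)=0.5490729319; c=2·atan2(√a, √(1-a))=1.669100444; dist=6371·c=10633.839 ≈ 10633.8 km; running total=28203.2 km
Leg 2 bearing: y=sinΔλ·cosφ2=-0.22984495, x=cosφ1·sinφ2-sinφ1·cosφ2·cosΔλ=0.96826581; θ=atan2(y, x)=-13.3536° <0 so +360° → 346.6464° ≈ 346.6°
Leg 3: φ1=0.7051811, φ2=0.6242188, Δφ=-0.0809623, Δλ=1.6968248 rad; a=sin²(Δφ/2)+cosφ1·cosφ2·sin²(Δλ/2)=0.3494166093; c=2·atan2(√a, √(1-a))=1.264880318; dist=6371·c=8058.553 ≈ 8058.6 km; running total=36261.8 km
Leg 3 bearing: y=sinΔλ·cosφ2=0.80498454, x=cosφ1·sinφ2-sinφ1·cosφ2·cosΔλ=0.51117361; θ=atan2(y, x)=57.5840° ≈ 57.6°
Leg 4: φ1=0.6242188, φ2=-1.1296609, Δφ=-1.7538796, Δλ=-0.7767605 rad; a=sin²(Δφ/2)+cosφ1·cosφ2·sin²(Δλ/2)=0.6407139746; c=2·atan2(√a, √(1-a))=1.856078206; dist=6371·c=11825.074 ≈ 11825.1 km; running total=48086.9 km
Leg 4 bearing: y=sinΔλ·cosφ2=-0.29929188, x=cosφ1·sinφ2-sinφ1·cosφ2·cosΔλ=-0.91171414; θ=atan2(y, x)=-161.8263° <0 so +360° → 198.1737° ≈ 198.2°
Leg 5: φ1=-1.1296609, φ2=0.0972515, Δφ=1.2269124, Δλ=1.9171691 rad; a=sin²(Δφ/2)+cosφ1·cosφ2·sin²(Δλ/2)=0.6160340007; c=2·atan2(√a, √(1-a))=1.804999516; dist=6371·c=11499.652 ≈ 11499.7 km; running total=59586.6 km
Leg 5 bearing: y=sinΔλ·cosφ2=0.93616572, x=cosφ1·sinφ2-sinφ1·cosφ2·cosΔλ=-0.26407991; θ=atan2(y, x)=105.7531° ≈ 105.8°

Leg 1: dist=17569.4 km, bearing=141.7°
Leg 2: dist=10633.8 km, bearing=346.6°
Leg 3: dist=8058.6 km, bearing=57.6°
Leg 4: dist=11825.1 km, bearing=198.2°
Leg 5: dist=11499.7 km, bearing=105.8°
Total: 59586.6 km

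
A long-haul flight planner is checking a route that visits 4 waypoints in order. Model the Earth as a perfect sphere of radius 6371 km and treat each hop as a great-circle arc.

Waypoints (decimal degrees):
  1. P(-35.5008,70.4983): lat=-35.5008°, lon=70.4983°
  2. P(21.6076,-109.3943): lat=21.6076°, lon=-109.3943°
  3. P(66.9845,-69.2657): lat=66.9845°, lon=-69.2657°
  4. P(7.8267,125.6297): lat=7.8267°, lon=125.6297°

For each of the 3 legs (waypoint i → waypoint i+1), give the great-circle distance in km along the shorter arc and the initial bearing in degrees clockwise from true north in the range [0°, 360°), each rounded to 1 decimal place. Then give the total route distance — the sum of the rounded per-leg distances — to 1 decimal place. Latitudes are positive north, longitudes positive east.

Leg 1: φ1=-0.6196058, φ2=0.3771238, Δφ=0.9967296, Δλ=-3.1397182 rad; a=sin²(Δφ/2)+cosφ1·cosφ2·sin²(Δλ/2)=0.9853718279; c=2·atan2(√a, √(1-a))=2.899105032; dist=6371·c=18470.198 ≈ 18470.2 km; running total=18470.2 km
Leg 1 bearing: y=sinΔλ·cosφ2=-0.00174276, x=cosφ1·sinφ2-sinφ1·cosφ2·cosΔλ=-0.24011189; θ=atan2(y, x)=-179.5841° <0 so +360° → 180.4159° ≈ 180.4°
Leg 2: φ1=0.3771238, φ2=1.1691001, Δφ=0.7919763, Δλ=0.7003762 rad; a=sin²(Δφ/2)+cosφ1·cosφ2·sin²(Δλ/2)=0.1915645508; c=2·atan2(√a, √(1-a))=0.906035509; dist=6371·c=5772.352 ≈ 5772.4 km; running total=24242.6 km
Leg 2 bearing: y=sinΔλ·cosφ2=0.25198880, x=cosφ1·sinφ2-sinφ1·cosφ2·cosΔλ=0.74563526; θ=atan2(y, x)=18.6728° ≈ 18.7°
Leg 3: φ1=1.1691001, φ2=0.1366017, Δφ=-1.0324984, Δλ=3.4015664 rad; a=sin²(Δφ/2)+cosφ1·cosφ2·sin²(Δλ/2)=0.6244923548; c=2·atan2(√a, √(1-a))=1.822428136; dist=6371·c=11610.690 ≈ 11610.7 km; running total=35853.3 km
Leg 3 bearing: y=sinΔλ·cosφ2=-0.25466061, x=cosφ1·sinφ2-sinφ1·cosφ2·cosΔλ=0.93442741; θ=atan2(y, x)=-15.2447° <0 so +360° → 344.7553° ≈ 344.8°

Leg 1: dist=18470.2 km, bearing=180.4°
Leg 2: dist=5772.4 km, bearing=18.7°
Leg 3: dist=11610.7 km, bearing=344.8°
Total: 35853.3 km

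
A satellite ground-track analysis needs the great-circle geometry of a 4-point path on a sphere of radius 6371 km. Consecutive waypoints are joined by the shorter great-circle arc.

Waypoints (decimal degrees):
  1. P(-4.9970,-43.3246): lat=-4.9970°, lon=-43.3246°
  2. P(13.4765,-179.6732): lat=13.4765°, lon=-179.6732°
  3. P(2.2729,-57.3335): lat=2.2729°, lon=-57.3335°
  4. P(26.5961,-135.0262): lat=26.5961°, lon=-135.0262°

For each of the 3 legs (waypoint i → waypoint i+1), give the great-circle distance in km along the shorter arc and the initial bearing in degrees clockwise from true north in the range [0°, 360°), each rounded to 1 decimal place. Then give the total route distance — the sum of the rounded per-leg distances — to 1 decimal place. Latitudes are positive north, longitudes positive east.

Leg 1: dist=15140.1 km, bearing=284.3°
Leg 2: dist=13421.3 km, bearing=79.1°
Leg 3: dist=8671.3 km, bearing=296.7°
Total: 37232.7 km

Leg 1: φ1=-0.0872141, φ2=0.2352093, Δφ=0.3224234, Δλ=-2.3797320 rad; a=sin²(Δφ/2)+cosφ1·cosφ2·sin²(Δλ/2)=0.8606275897; c=2·atan2(√a, √(1-a))=2.376409030; dist=6371·c=15140.102 ≈ 15140.1 km; running total=15140.1 km
Leg 1 bearing: y=sinΔλ·cosφ2=-0.67126277, x=cosφ1·sinφ2-sinφ1·cosφ2·cosΔλ=0.17087205; θ=atan2(y, x)=-75.7185° <0 so +360° → 284.2815° ≈ 284.3°
Leg 2: φ1=0.2352093, φ2=0.0396696, Δφ=-0.1955397, Δλ=2.1352306 rad; a=sin²(Δφ/2)+cosφ1·cosφ2·sin²(Δλ/2)=0.7552784983; c=2·atan2(√a, √(1-a))=2.106628781; dist=6371·c=13421.332 ≈ 13421.3 km; running total=28561.4 km
Leg 2 bearing: y=sinΔλ·cosφ2=0.84422667, x=cosφ1·sinφ2-sinφ1·cosφ2·cosΔλ=0.16313453; θ=atan2(y, x)=79.0632° ≈ 79.1°
Leg 3: φ1=0.0396696, φ2=0.4641895, Δφ=0.4245199, Δλ=-1.3559934 rad; a=sin²(Δφ/2)+cosφ1·cosφ2·sin²(Δλ/2)=0.3958973898; c=2·atan2(√a, √(1-a))=1.361056720; dist=6371·c=8671.292 ≈ 8671.3 km; running total=37232.7 km
Leg 3 bearing: y=sinΔλ·cosφ2=-0.87363494, x=cosφ1·sinφ2-sinφ1·cosφ2·cosΔλ=0.43978697; θ=atan2(y, x)=-63.2794° <0 so +360° → 296.7206° ≈ 296.7°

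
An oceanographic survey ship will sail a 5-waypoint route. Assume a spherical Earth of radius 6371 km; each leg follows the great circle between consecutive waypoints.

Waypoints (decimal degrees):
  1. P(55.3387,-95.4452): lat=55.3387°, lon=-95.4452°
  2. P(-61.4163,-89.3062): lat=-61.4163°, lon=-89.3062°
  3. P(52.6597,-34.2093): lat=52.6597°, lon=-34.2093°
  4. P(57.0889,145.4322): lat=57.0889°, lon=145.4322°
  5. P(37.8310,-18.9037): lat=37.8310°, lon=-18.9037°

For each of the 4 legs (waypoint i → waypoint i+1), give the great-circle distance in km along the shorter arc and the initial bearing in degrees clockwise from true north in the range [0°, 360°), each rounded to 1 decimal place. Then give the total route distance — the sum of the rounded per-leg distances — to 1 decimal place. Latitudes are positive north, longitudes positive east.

Leg 1: φ1=0.9658425, φ2=-1.0719166, Δφ=-2.0377592, Δλ=0.1071458 rad; a=sin²(Δφ/2)+cosφ1·cosφ2·sin²(Δλ/2)=0.7258683823; c=2·atan2(√a, √(1-a))=2.039507424; dist=6371·c=12993.702 ≈ 12993.7 km; running total=12993.7 km
Leg 1 bearing: y=sinΔλ·cosφ2=0.05116501, x=cosφ1·sinφ2-sinφ1·cosφ2·cosΔλ=-0.89068290; θ=atan2(y, x)=176.7123° ≈ 176.7°
Leg 2: φ1=-1.0719166, φ2=0.9190851, Δφ=1.9910018, Δλ=0.9616223 rad; a=sin²(Δφ/2)+cosφ1·cosφ2·sin²(Δλ/2)=0.7660487879; c=2·atan2(√a, √(1-a))=2.131872373; dist=6371·c=13582.159 ≈ 13582.2 km; running total=26575.9 km
Leg 2 bearing: y=sinΔλ·cosφ2=0.49744251, x=cosφ1·sinφ2-sinφ1·cosφ2·cosΔλ=0.68514460; θ=atan2(y, x)=35.9812° ≈ 36.0°
Leg 3: φ1=0.9190851, φ2=0.9963893, Δφ=0.0773041, Δλ=3.1353356 rad; a=sin²(Δφ/2)+cosφ1·cosφ2·sin²(Δλ/2)=0.3310499141; c=2·atan2(√a, √(1-a))=1.226111380; dist=6371·c=7811.556 ≈ 7811.6 km; running total=34387.5 km
Leg 3 bearing: y=sinΔλ·cosφ2=0.00339964, x=cosφ1·sinφ2-sinφ1·cosφ2·cosΔλ=0.94117582; θ=atan2(y, x)=0.2070° ≈ 0.2°
Leg 4: φ1=0.9963893, φ2=0.6602755, Δφ=-0.3361138, Δλ=-2.8682025 rad; a=sin²(Δφ/2)+cosφ1·cosφ2·sin²(Δλ/2)=0.4491496180; c=2·atan2(√a, √(1-a))=1.468919426; dist=6371·c=9358.486 ≈ 9358.5 km; running total=43746.0 km
Leg 4 bearing: y=sinΔλ·cosφ2=-0.21325007, x=cosφ1·sinφ2-sinφ1·cosφ2·cosΔλ=0.97168995; θ=atan2(y, x)=-12.3781° <0 so +360° → 347.6219° ≈ 347.6°

Leg 1: dist=12993.7 km, bearing=176.7°
Leg 2: dist=13582.2 km, bearing=36.0°
Leg 3: dist=7811.6 km, bearing=0.2°
Leg 4: dist=9358.5 km, bearing=347.6°
Total: 43746.0 km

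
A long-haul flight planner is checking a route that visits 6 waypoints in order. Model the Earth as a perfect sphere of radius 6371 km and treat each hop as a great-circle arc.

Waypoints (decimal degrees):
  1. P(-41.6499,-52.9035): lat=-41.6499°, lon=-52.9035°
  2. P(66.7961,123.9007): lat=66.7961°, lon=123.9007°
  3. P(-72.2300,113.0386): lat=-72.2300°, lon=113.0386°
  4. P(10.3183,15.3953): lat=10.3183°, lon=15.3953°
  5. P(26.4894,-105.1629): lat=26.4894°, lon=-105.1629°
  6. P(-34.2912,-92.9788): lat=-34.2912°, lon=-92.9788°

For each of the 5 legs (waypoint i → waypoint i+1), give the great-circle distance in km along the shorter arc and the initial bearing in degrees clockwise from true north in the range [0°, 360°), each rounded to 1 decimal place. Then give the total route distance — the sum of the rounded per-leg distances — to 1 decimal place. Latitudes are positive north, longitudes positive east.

Leg 1: dist=17212.1 km, bearing=3.0°
Leg 2: dist=15480.0 km, bearing=185.1°
Leg 3: dist=11358.8 km, bearing=265.9°
Leg 4: dist=12407.0 km, bearing=304.0°
Leg 5: dist=6879.4 km, bearing=168.6°
Total: 63337.3 km

Leg 1: φ1=-0.7269279, φ2=1.1658119, Δφ=1.8927398, Δλ=3.0858154 rad; a=sin²(Δφ/2)+cosφ1·cosφ2·sin²(Δλ/2)=0.9523843037; c=2·atan2(√a, √(1-a))=2.701632436; dist=6371·c=17212.100 ≈ 17212.1 km; running total=17212.1 km
Leg 1 bearing: y=sinΔλ·cosφ2=0.02196509, x=cosφ1·sinφ2-sinφ1·cosφ2·cosΔλ=0.42533669; θ=atan2(y, x)=2.9562° ≈ 3.0°
Leg 2: φ1=1.1658119, φ2=-1.2606513, Δφ=-2.4264632, Δλ=-0.1895794 rad; a=sin²(Δφ/2)+cosφ1·cosφ2·sin²(Δλ/2)=0.8785813932; c=2·atan2(√a, √(1-a))=2.429755053; dist=6371·c=15479.969 ≈ 15480.0 km; running total=32692.1 km
Leg 2 bearing: y=sinΔλ·cosφ2=-0.05751306, x=cosφ1·sinφ2-sinφ1·cosφ2·cosΔλ=-0.65068945; θ=atan2(y, x)=-174.9489° <0 so +360° → 185.0511° ≈ 185.1°
Leg 3: φ1=-1.2606513, φ2=0.1800883, Δφ=1.4407396, Δλ=-1.7041971 rad; a=sin²(Δφ/2)+cosφ1·cosφ2·sin²(Δλ/2)=0.6052535203; c=2·atan2(√a, √(1-a))=1.782889920; dist=6371·c=11358.792 ≈ 11358.8 km; running total=44050.9 km
Leg 3 bearing: y=sinΔλ·cosφ2=-0.97508687, x=cosφ1·sinφ2-sinφ1·cosφ2·cosΔλ=-0.06994555; θ=atan2(y, x)=-94.1029° <0 so +360° → 265.8971° ≈ 265.9°
Leg 4: φ1=0.1800883, φ2=0.4623272, Δφ=0.2822389, Δλ=-2.1041375 rad; a=sin²(Δφ/2)+cosφ1·cosφ2·sin²(Δλ/2)=0.6838939337; c=2·atan2(√a, √(1-a))=1.947425357; dist=6371·c=12407.047 ≈ 12407.0 km; running total=56457.9 km
Leg 4 bearing: y=sinΔλ·cosφ2=-0.77071083, x=cosφ1·sinφ2-sinφ1·cosφ2·cosΔλ=0.52032384; θ=atan2(y, x)=-55.9758° <0 so +360° → 304.0242° ≈ 304.0°
Leg 5: φ1=0.4623272, φ2=-0.5984943, Δφ=-1.0608216, Δλ=0.2126527 rad; a=sin²(Δφ/2)+cosφ1·cosφ2·sin²(Δλ/2)=0.2642506347; c=2·atan2(√a, √(1-a))=1.079806821; dist=6371·c=6879.449 ≈ 6879.4 km; running total=63337.3 km
Leg 5 bearing: y=sinΔλ·cosφ2=0.17436924, x=cosφ1·sinφ2-sinφ1·cosφ2·cosΔλ=-0.86445608; θ=atan2(y, x)=168.5959° ≈ 168.6°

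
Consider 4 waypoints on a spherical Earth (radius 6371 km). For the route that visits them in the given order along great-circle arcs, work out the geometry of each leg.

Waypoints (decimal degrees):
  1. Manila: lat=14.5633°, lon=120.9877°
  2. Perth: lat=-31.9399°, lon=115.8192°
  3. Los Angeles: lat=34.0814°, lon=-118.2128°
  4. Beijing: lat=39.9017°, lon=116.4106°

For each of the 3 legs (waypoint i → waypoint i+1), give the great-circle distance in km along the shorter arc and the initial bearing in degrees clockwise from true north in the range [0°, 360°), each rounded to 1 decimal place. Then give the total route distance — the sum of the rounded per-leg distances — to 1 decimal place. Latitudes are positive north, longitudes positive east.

Leg 1: φ1=0.2541775, φ2=-0.5574564, Δφ=-0.8116340, Δλ=-0.0902073 rad; a=sin²(Δφ/2)+cosφ1·cosφ2·sin²(Δλ/2)=0.1575127184; c=2·atan2(√a, √(1-a))=0.816227542; dist=6371·c=5200.186 ≈ 5200.2 km; running total=5200.2 km
Leg 1 bearing: y=sinΔλ·cosφ2=-0.07644649, x=cosφ1·sinφ2-sinφ1·cosφ2·cosΔλ=-0.72454522; θ=atan2(y, x)=-173.9770° <0 so +360° → 186.0230° ≈ 186.0°
Leg 2: φ1=-0.5574564, φ2=0.5948326, Δφ=1.1522891, Δλ=-4.0846290 rad; a=sin²(Δφ/2)+cosφ1·cosφ2·sin²(Δλ/2)=0.8546295527; c=2·atan2(√a, √(1-a))=2.359242988; dist=6371·c=15030.737 ≈ 15030.7 km; running total=20230.9 km
Leg 2 bearing: y=sinΔλ·cosφ2=0.67033388, x=cosφ1·sinφ2-sinφ1·cosφ2·cosΔλ=0.21818343; θ=atan2(y, x)=71.9707° ≈ 72.0°
Leg 3: φ1=0.5948326, φ2=0.6964160, Δφ=0.1015834, Δλ=4.0949508 rad; a=sin²(Δφ/2)+cosφ1·cosφ2·sin²(Δλ/2)=0.5041958970; c=2·atan2(√a, √(1-a))=1.579188219; dist=6371·c=10061.008 ≈ 10061.0 km; running total=30291.9 km
Leg 3 bearing: y=sinΔλ·cosφ2=-0.62550357, x=cosφ1·sinφ2-sinφ1·cosφ2·cosΔλ=0.78017618; θ=atan2(y, x)=-38.7208° <0 so +360° → 321.2792° ≈ 321.3°

Leg 1: dist=5200.2 km, bearing=186.0°
Leg 2: dist=15030.7 km, bearing=72.0°
Leg 3: dist=10061.0 km, bearing=321.3°
Total: 30291.9 km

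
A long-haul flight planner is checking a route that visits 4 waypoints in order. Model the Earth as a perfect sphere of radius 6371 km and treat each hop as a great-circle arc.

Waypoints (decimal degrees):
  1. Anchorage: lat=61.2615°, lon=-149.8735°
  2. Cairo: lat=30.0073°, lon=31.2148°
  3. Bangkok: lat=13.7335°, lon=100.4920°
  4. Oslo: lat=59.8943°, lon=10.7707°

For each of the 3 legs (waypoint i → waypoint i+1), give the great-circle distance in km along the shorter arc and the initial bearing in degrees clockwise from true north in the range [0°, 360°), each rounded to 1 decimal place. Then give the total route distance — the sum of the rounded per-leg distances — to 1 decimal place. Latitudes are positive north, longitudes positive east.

Leg 1: φ1=1.0692149, φ2=0.5237262, Δφ=-0.5454887, Δλ=3.1605871 rad; a=sin²(Δφ/2)+cosφ1·cosφ2·sin²(Δλ/2)=0.4888909824; c=2·atan2(√a, √(1-a))=1.548576463; dist=6371·c=9865.981 ≈ 9866.0 km; running total=9866.0 km
Leg 1 bearing: y=sinΔλ·cosφ2=-0.01644745, x=cosφ1·sinφ2-sinφ1·cosφ2·cosΔλ=0.99961785; θ=atan2(y, x)=-0.9426° <0 so +360° → 359.0574° ≈ 359.1°
Leg 2: φ1=0.5237262, φ2=0.2396948, Δφ=-0.2840314, Δλ=1.2091152 rad; a=sin²(Δφ/2)+cosφ1·cosφ2·sin²(Δλ/2)=0.2918065357; c=2·atan2(√a, √(1-a))=1.141328596; dist=6371·c=7271.404 ≈ 7271.4 km; running total=17137.4 km
Leg 2 bearing: y=sinΔλ·cosφ2=0.90856342, x=cosφ1·sinφ2-sinφ1·cosφ2·cosΔλ=0.03368134; θ=atan2(y, x)=87.8770° ≈ 87.9°
Leg 3: φ1=0.2396948, φ2=1.0453527, Δφ=0.8056579, Δλ=-1.5659321 rad; a=sin²(Δφ/2)+cosφ1·cosφ2·sin²(Δλ/2)=0.3961247267; c=2·atan2(√a, √(1-a))=1.361521558; dist=6371·c=8674.254 ≈ 8674.3 km; running total=25811.7 km
Leg 3 bearing: y=sinΔλ·cosφ2=-0.50159087, x=cosφ1·sinφ2-sinφ1·cosφ2·cosΔλ=0.83978944; θ=atan2(y, x)=-30.8491° <0 so +360° → 329.1509° ≈ 329.2°

Leg 1: dist=9866.0 km, bearing=359.1°
Leg 2: dist=7271.4 km, bearing=87.9°
Leg 3: dist=8674.3 km, bearing=329.2°
Total: 25811.7 km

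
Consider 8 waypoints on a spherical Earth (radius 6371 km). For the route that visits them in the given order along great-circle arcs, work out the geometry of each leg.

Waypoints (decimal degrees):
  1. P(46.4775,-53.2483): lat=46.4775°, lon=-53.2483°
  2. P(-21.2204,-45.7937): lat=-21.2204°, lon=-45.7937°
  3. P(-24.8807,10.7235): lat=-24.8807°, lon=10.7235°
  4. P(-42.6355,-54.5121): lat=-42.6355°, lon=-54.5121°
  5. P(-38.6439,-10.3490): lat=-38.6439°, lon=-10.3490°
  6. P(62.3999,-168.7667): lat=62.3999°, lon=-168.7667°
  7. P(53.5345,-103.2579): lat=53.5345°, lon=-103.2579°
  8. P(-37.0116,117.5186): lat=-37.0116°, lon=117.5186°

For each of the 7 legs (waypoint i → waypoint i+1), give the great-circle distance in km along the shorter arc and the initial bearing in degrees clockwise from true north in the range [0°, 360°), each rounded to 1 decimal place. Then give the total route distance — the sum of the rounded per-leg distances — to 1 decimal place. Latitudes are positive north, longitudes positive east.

Leg 1: dist=7565.0 km, bearing=172.5°
Leg 2: dist=5756.5 km, bearing=105.6°
Leg 3: dist=6185.7 km, bearing=234.0°
Leg 4: dist=3710.2 km, bearing=98.4°
Leg 5: dist=16997.3 km, bearing=338.1°
Leg 6: dist=3805.5 km, bearing=74.1°
Leg 7: dist=16402.6 km, bearing=283.8°
Total: 60422.8 km

Leg 1: φ1=0.8111854, φ2=-0.3703658, Δφ=-1.1815513, Δλ=0.1301073 rad; a=sin²(Δφ/2)+cosφ1·cosφ2·sin²(Δλ/2)=0.3129678371; c=2·atan2(√a, √(1-a))=1.187408677; dist=6371·c=7564.981 ≈ 7565.0 km; running total=7565.0 km
Leg 1 bearing: y=sinΔλ·cosφ2=0.12094349, x=cosφ1·sinφ2-sinφ1·cosφ2·cosΔλ=-0.91948276; θ=atan2(y, x)=172.5067° ≈ 172.5°
Leg 2: φ1=-0.3703658, φ2=-0.4342501, Δφ=-0.0638843, Δλ=0.9864112 rad; a=sin²(Δφ/2)+cosφ1·cosφ2·sin²(Δλ/2)=0.1905834435; c=2·atan2(√a, √(1-a))=0.903539986; dist=6371·c=5756.453 ≈ 5756.5 km; running total=13321.5 km
Leg 2 bearing: y=sinΔλ·cosφ2=0.75663964, x=cosφ1·sinφ2-sinφ1·cosφ2·cosΔλ=-0.21104982; θ=atan2(y, x)=105.5854° ≈ 105.6°
Leg 3: φ1=-0.4342501, φ2=-0.7441299, Δφ=-0.3098797, Δλ=-1.1385760 rad; a=sin²(Δφ/2)+cosφ1·cosφ2·sin²(Δλ/2)=0.2177308613; c=2·atan2(√a, √(1-a))=0.970922568; dist=6371·c=6185.748 ≈ 6185.7 km; running total=19507.2 km
Leg 3 bearing: y=sinΔλ·cosφ2=-0.66802312, x=cosφ1·sinφ2-sinφ1·cosφ2·cosΔλ=-0.48481093; θ=atan2(y, x)=-125.9699° <0 so +360° → 234.0301° ≈ 234.0°
Leg 4: φ1=-0.7441299, φ2=-0.6744633, Δφ=0.0696666, Δλ=0.7707915 rad; a=sin²(Δφ/2)+cosφ1·cosφ2·sin²(Δλ/2)=0.0824148235; c=2·atan2(√a, √(1-a))=0.582353877; dist=6371·c=3710.177 ≈ 3710.2 km; running total=23217.4 km
Leg 4 bearing: y=sinΔλ·cosφ2=0.54415466, x=cosφ1·sinφ2-sinφ1·cosφ2·cosΔλ=-0.07991365; θ=atan2(y, x)=98.3546° ≈ 98.4°
Leg 5: φ1=-0.6744633, φ2=1.0890837, Δφ=1.7635470, Δλ=-2.7649105 rad; a=sin²(Δφ/2)+cosφ1·cosφ2·sin²(Δλ/2)=0.9449498528; c=2·atan2(√a, √(1-a))=2.667921580; dist=6371·c=16997.328 ≈ 16997.3 km; running total=40214.7 km
Leg 5 bearing: y=sinΔλ·cosφ2=-0.17041813, x=cosφ1·sinφ2-sinφ1·cosφ2·cosΔλ=0.42312666; θ=atan2(y, x)=-21.9376° <0 so +360° → 338.0624° ≈ 338.1°
Leg 6: φ1=1.0890837, φ2=0.9343533, Δφ=-0.1547304, Δλ=1.1433442 rad; a=sin²(Δφ/2)+cosφ1·cosφ2·sin²(Δλ/2)=0.0865764496; c=2·atan2(√a, √(1-a))=0.597317849; dist=6371·c=3805.512 ≈ 3805.5 km; running total=44020.2 km
Leg 6 bearing: y=sinΔλ·cosφ2=0.54086300, x=cosφ1·sinφ2-sinφ1·cosφ2·cosΔλ=0.15424360; θ=atan2(y, x)=74.0829° ≈ 74.1°
Leg 7: φ1=0.9343533, φ2=-0.6459743, Δφ=-1.5803276, Δλ=3.8532768 rad; a=sin²(Δφ/2)+cosφ1·cosφ2·sin²(Δλ/2)=0.9217530944; c=2·atan2(√a, √(1-a))=2.574574237; dist=6371·c=16402.612 ≈ 16402.6 km; running total=60422.8 km
Leg 7 bearing: y=sinΔλ·cosφ2=-0.52151730, x=cosφ1·sinφ2-sinφ1·cosφ2·cosΔλ=0.12851853; θ=atan2(y, x)=-76.1563° <0 so +360° → 283.8437° ≈ 283.8°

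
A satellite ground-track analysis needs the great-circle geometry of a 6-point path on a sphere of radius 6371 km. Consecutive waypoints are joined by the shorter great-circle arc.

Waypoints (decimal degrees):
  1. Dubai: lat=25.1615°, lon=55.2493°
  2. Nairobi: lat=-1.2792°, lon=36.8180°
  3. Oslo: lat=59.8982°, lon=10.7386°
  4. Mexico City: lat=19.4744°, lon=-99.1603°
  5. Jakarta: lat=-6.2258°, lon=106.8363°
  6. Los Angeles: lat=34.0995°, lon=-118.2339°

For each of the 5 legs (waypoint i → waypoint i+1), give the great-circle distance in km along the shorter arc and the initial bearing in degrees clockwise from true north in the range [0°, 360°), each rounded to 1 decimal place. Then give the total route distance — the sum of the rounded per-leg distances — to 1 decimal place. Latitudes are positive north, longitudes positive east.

Leg 1: dist=3547.0 km, bearing=216.7°
Leg 2: dist=7168.3 km, bearing=345.9°
Leg 3: dist=9193.1 km, bearing=296.6°
Leg 4: dist=16842.5 km, bearing=294.2°
Leg 5: dist=14450.1 km, bearing=49.9°
Total: 51201.0 km

Leg 1: φ1=0.4391510, φ2=-0.0223263, Δφ=-0.4614773, Δλ=-0.3216869 rad; a=sin²(Δφ/2)+cosφ1·cosφ2·sin²(Δλ/2)=0.0755109632; c=2·atan2(√a, √(1-a))=0.556747947; dist=6371·c=3547.041 ≈ 3547.0 km; running total=3547.0 km
Leg 1 bearing: y=sinΔλ·cosφ2=-0.31608855, x=cosφ1·sinφ2-sinφ1·cosφ2·cosΔλ=-0.42346695; θ=atan2(y, x)=-143.2612° <0 so +360° → 216.7388° ≈ 216.7°
Leg 2: φ1=-0.0223263, φ2=1.0454208, Δφ=1.0677471, Δλ=-0.4551714 rad; a=sin²(Δφ/2)+cosφ1·cosφ2·sin²(Δλ/2)=0.2844758593; c=2·atan2(√a, √(1-a))=1.125142121; dist=6371·c=7168.280 ≈ 7168.3 km; running total=10715.3 km
Leg 2 bearing: y=sinΔλ·cosφ2=-0.22048423, x=cosφ1·sinφ2-sinφ1·cosφ2·cosΔλ=0.87497662; θ=atan2(y, x)=-14.1434° <0 so +360° → 345.8566° ≈ 345.9°
Leg 3: φ1=1.0454208, φ2=0.3398924, Δφ=-0.7055284, Δλ=-1.9180976 rad; a=sin²(Δφ/2)+cosφ1·cosφ2·sin²(Δλ/2)=0.4362572433; c=2·atan2(√a, √(1-a))=1.442962935; dist=6371·c=9193.117 ≈ 9193.1 km; running total=19908.4 km
Leg 3 bearing: y=sinΔλ·cosφ2=-0.88650091, x=cosφ1·sinφ2-sinφ1·cosφ2·cosΔλ=0.44481858; θ=atan2(y, x)=-63.3539° <0 so +360° → 296.6461° ≈ 296.6°
Leg 4: φ1=0.3398924, φ2=-0.1086607, Δφ=-0.4485531, Δλ=3.5953189 rad; a=sin²(Δφ/2)+cosφ1·cosφ2·sin²(Δλ/2)=0.9392779816; c=2·atan2(√a, √(1-a))=2.643626791; dist=6371·c=16842.546 ≈ 16842.5 km; running total=36750.9 km
Leg 4 bearing: y=sinΔλ·cosφ2=-0.43573271, x=cosφ1·sinφ2-sinφ1·cosφ2·cosΔλ=0.19564361; θ=atan2(y, x)=-65.8200° <0 so +360° → 294.1800° ≈ 294.2°
Leg 5: φ1=-0.1086607, φ2=0.5951485, Δφ=0.7038093, Δλ=-3.9282160 rad; a=sin²(Δφ/2)+cosφ1·cosφ2·sin²(Δλ/2)=0.8210812203; c=2·atan2(√a, √(1-a))=2.268112206; dist=6371·c=14450.143 ≈ 14450.1 km; running total=51201.0 km
Leg 5 bearing: y=sinΔλ·cosφ2=0.58624750, x=cosφ1·sinφ2-sinφ1·cosφ2·cosΔλ=0.49390411; θ=atan2(y, x)=49.8864° ≈ 49.9°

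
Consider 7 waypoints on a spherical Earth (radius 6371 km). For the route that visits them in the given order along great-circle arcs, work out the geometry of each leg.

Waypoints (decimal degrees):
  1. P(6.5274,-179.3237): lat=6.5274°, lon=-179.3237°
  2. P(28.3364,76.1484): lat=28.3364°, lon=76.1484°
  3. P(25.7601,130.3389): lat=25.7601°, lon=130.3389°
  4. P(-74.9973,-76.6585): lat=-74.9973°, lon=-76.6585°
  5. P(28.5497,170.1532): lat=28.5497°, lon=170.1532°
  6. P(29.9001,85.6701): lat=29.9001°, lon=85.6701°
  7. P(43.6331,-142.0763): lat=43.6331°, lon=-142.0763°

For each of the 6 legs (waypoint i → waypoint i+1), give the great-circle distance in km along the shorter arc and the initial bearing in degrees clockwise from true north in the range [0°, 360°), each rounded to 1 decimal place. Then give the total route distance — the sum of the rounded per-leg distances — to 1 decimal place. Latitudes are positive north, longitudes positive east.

Leg 1: φ1=0.1139246, φ2=0.4945635, Δφ=0.3806389, Δλ=4.4588293 rad; a=sin²(Δφ/2)+cosφ1·cosφ2·sin²(Δλ/2)=0.5827024888; c=2·atan2(√a, √(1-a))=1.736964958; dist=6371·c=11066.204 ≈ 11066.2 km; running total=11066.2 km
Leg 1 bearing: y=sinΔλ·cosφ2=-0.85203289, x=cosφ1·sinφ2-sinφ1·cosφ2·cosΔλ=0.49667006; θ=atan2(y, x)=-59.7611° <0 so +360° → 300.2389° ≈ 300.2°
Leg 2: φ1=0.4945635, φ2=0.4495986, Δφ=-0.0449649, Δλ=0.9458026 rad; a=sin²(Δφ/2)+cosφ1·cosφ2·sin²(Δλ/2)=0.1649552535; c=2·atan2(√a, √(1-a))=0.836466981; dist=6371·c=5329.131 ≈ 5329.1 km; running total=16395.3 km
Leg 2 bearing: y=sinΔλ·cosφ2=0.73037427, x=cosφ1·sinφ2-sinφ1·cosφ2·cosΔλ=0.13241413; θ=atan2(y, x)=79.7241° ≈ 79.7°
Leg 3: φ1=0.4495986, φ2=-1.3089498, Δφ=-1.7585484, Δλ=-3.6127862 rad; a=sin²(Δφ/2)+cosφ1·cosφ2·sin²(Δλ/2)=0.8137615738; c=2·atan2(√a, √(1-a))=2.249164274; dist=6371·c=14329.426 ≈ 14329.4 km; running total=30724.7 km
Leg 3 bearing: y=sinΔλ·cosφ2=0.11751159, x=cosφ1·sinφ2-sinφ1·cosφ2·cosΔλ=-0.76967898; θ=atan2(y, x)=171.3193° ≈ 171.3°
Leg 4: φ1=-1.3089498, φ2=0.4982863, Δφ=1.8072361, Δλ=4.3076768 rad; a=sin²(Δφ/2)+cosφ1·cosφ2·sin²(Δλ/2)=0.7755825202; c=2·atan2(√a, √(1-a))=2.154556189; dist=6371·c=13726.677 ≈ 13726.7 km; running total=44451.4 km
Leg 4 bearing: y=sinΔλ·cosφ2=-0.80744178, x=cosφ1·sinφ2-sinφ1·cosφ2·cosΔλ=-0.21036843; θ=atan2(y, x)=-104.6030° <0 so +360° → 255.3970° ≈ 255.4°
Leg 5: φ1=0.4982863, φ2=0.5218552, Δφ=0.0235689, Δλ=-1.4745083 rad; a=sin²(Δφ/2)+cosφ1·cosφ2·sin²(Δλ/2)=0.3442765049; c=2·atan2(√a, √(1-a))=1.254080948; dist=6371·c=7989.7497 ≈ 7989.7 km; running total=52441.1 km
Leg 5 bearing: y=sinΔλ·cosφ2=-0.86288032, x=cosφ1·sinφ2-sinφ1·cosφ2·cosΔλ=0.39804313; θ=atan2(y, x)=-65.2363° <0 so +360° → 294.7637° ≈ 294.8°
Leg 6: φ1=0.5218552, φ2=0.7615413, Δφ=0.2396861, Δλ=-3.9749245 rad; a=sin²(Δφ/2)+cosφ1·cosφ2·sin²(Δλ/2)=0.5389599940; c=2·atan2(√a, √(1-a))=1.648795380; dist=6371·c=10504.475 ≈ 10504.5 km; running total=62945.6 km
Leg 6 bearing: y=sinΔλ·cosφ2=0.53571957, x=cosφ1·sinφ2-sinφ1·cosφ2·cosΔλ=0.84079309; θ=atan2(y, x)=32.5036° ≈ 32.5°

Leg 1: dist=11066.2 km, bearing=300.2°
Leg 2: dist=5329.1 km, bearing=79.7°
Leg 3: dist=14329.4 km, bearing=171.3°
Leg 4: dist=13726.7 km, bearing=255.4°
Leg 5: dist=7989.7 km, bearing=294.8°
Leg 6: dist=10504.5 km, bearing=32.5°
Total: 62945.6 km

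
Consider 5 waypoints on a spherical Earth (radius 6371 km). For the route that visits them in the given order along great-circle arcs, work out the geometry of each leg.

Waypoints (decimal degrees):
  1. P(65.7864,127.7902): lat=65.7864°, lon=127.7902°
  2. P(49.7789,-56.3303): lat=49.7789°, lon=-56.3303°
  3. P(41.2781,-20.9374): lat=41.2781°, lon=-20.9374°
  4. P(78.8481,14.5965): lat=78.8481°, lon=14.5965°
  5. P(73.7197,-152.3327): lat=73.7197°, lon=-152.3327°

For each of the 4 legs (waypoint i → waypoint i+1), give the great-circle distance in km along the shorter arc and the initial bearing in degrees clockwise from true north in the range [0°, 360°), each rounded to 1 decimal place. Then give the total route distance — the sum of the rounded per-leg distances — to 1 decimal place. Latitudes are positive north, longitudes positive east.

Leg 1: dist=7160.0 km, bearing=2.9°
Leg 2: dist=2883.2 km, bearing=95.5°
Leg 3: dist=4452.8 km, bearing=10.1°
Leg 4: dist=3030.8 km, bearing=352.0°
Total: 17526.8 km

Leg 1: φ1=1.1481893, φ2=0.8688057, Δφ=-0.2793836, Δλ=-3.2135089 rad; a=sin²(Δφ/2)+cosφ1·cosφ2·sin²(Δλ/2)=0.2838879619; c=2·atan2(√a, √(1-a))=1.123838648; dist=6371·c=7159.976 ≈ 7160.0 km; running total=7160.0 km
Leg 1 bearing: y=sinΔλ·cosφ2=0.04639913, x=cosφ1·sinφ2-sinφ1·cosφ2·cosΔλ=0.90057175; θ=atan2(y, x)=2.9494° ≈ 2.9°
Leg 2: φ1=0.8688057, φ2=0.7204388, Δφ=-0.1483669, Δλ=0.6177226 rad; a=sin²(Δφ/2)+cosφ1·cosφ2·sin²(Δλ/2)=0.0503333861; c=2·atan2(√a, √(1-a))=0.452554085; dist=6371·c=2883.222 ≈ 2883.2 km; running total=10043.2 km
Leg 2 bearing: y=sinΔλ·cosφ2=0.43526336, x=cosφ1·sinφ2-sinφ1·cosφ2·cosΔλ=-0.04177983; θ=atan2(y, x)=95.4829° ≈ 95.5°
Leg 3: φ1=0.7204388, φ2=1.3761590, Δφ=0.6557202, Δλ=0.6201836 rad; a=sin²(Δφ/2)+cosφ1·cosφ2·sin²(Δλ/2)=0.1172297580; c=2·atan2(√a, √(1-a))=0.698915356; dist=6371·c=4452.790 ≈ 4452.8 km; running total=14496.0 km
Leg 3 bearing: y=sinΔλ·cosφ2=0.11240735, x=cosφ1·sinφ2-sinφ1·cosφ2·cosΔλ=0.63349219; θ=atan2(y, x)=10.0619° ≈ 10.1°
Leg 4: φ1=1.3761590, φ2=1.2866515, Δφ=-0.0895075, Δλ=-2.9134642 rad; a=sin²(Δφ/2)+cosφ1·cosφ2·sin²(Δλ/2)=0.0555193075; c=2·atan2(√a, √(1-a))=0.475723980; dist=6371·c=3030.837 ≈ 3030.8 km; running total=17526.8 km
Leg 4 bearing: y=sinΔλ·cosφ2=-0.06339952, x=cosφ1·sinφ2-sinφ1·cosφ2·cosΔλ=0.45357266; θ=atan2(y, x)=-7.9571° <0 so +360° → 352.0429° ≈ 352.0°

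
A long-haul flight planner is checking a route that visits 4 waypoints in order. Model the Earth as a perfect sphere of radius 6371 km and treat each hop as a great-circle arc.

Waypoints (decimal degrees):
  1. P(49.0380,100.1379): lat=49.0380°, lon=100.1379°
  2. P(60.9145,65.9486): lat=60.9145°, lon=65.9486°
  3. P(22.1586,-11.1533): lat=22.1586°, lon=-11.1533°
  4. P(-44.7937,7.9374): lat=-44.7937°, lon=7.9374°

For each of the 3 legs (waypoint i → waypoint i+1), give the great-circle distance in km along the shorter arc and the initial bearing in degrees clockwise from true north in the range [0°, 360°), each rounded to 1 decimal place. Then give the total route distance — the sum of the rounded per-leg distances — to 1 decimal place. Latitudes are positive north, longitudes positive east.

Leg 1: φ1=0.8558746, φ2=1.0631586, Δφ=0.2072840, Δλ=-0.5967159 rad; a=sin²(Δφ/2)+cosφ1·cosφ2·sin²(Δλ/2)=0.0382391942; c=2·atan2(√a, √(1-a))=0.393633321; dist=6371·c=2507.838 ≈ 2507.8 km; running total=2507.8 km
Leg 1 bearing: y=sinΔλ·cosφ2=-0.27316164, x=cosφ1·sinφ2-sinφ1·cosφ2·cosΔλ=0.26924069; θ=atan2(y, x)=-45.4142° <0 so +360° → 314.5858° ≈ 314.6°
Leg 2: φ1=1.0631586, φ2=0.3867405, Δφ=-0.6764181, Δλ=-1.3456820 rad; a=sin²(Δφ/2)+cosφ1·cosφ2·sin²(Δλ/2)=0.2849481182; c=2·atan2(√a, √(1-a))=1.126188615; dist=6371·c=7174.948 ≈ 7174.9 km; running total=9682.7 km
Leg 2 bearing: y=sinΔλ·cosφ2=-0.90277546, x=cosφ1·sinφ2-sinφ1·cosφ2·cosΔλ=0.00268669; θ=atan2(y, x)=-89.8295° <0 so +360° → 270.1705° ≈ 270.2°
Leg 3: φ1=0.3867405, φ2=-0.7817975, Δφ=-1.1685381, Δλ=0.3331956 rad; a=sin²(Δφ/2)+cosφ1·cosφ2·sin²(Δλ/2)=0.3223246613; c=2·atan2(√a, √(1-a))=1.207507123; dist=6371·c=7693.028 ≈ 7693.0 km; running total=17375.7 km
Leg 3 bearing: y=sinΔλ·cosφ2=0.23210075, x=cosφ1·sinφ2-sinφ1·cosφ2·cosΔλ=-0.90545852; θ=atan2(y, x)=165.6226° ≈ 165.6°

Leg 1: dist=2507.8 km, bearing=314.6°
Leg 2: dist=7174.9 km, bearing=270.2°
Leg 3: dist=7693.0 km, bearing=165.6°
Total: 17375.7 km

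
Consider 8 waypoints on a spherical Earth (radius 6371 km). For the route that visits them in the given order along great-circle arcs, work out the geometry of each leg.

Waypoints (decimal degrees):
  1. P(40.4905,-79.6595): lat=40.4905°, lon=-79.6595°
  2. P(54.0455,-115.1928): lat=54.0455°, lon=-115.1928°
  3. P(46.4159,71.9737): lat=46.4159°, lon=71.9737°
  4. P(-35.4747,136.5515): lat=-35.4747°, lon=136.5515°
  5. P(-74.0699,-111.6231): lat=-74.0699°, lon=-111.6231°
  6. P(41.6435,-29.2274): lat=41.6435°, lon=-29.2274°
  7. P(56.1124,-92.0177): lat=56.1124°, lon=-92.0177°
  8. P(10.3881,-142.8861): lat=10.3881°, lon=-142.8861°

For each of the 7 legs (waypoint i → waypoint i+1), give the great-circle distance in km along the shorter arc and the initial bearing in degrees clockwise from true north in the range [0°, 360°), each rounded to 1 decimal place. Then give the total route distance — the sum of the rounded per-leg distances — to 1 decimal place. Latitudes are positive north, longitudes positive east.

Leg 1: dist=3030.4 km, bearing=311.8°
Leg 2: dist=8823.8 km, bearing=355.0°
Leg 3: dist=11156.5 km, bearing=131.6°
Leg 4: dist=6854.4 km, bearing=163.2°
Leg 5: dist=14202.1 km, bearing=69.5°
Leg 6: dist=4679.8 km, bearing=312.3°
Leg 7: dist=6702.6 km, bearing=241.5°
Total: 55449.6 km

Leg 1: φ1=0.7066925, φ2=0.9432719, Δφ=0.2365794, Δλ=-0.6201731 rad; a=sin²(Δφ/2)+cosφ1·cosφ2·sin²(Δλ/2)=0.0555041875; c=2·atan2(√a, √(1-a))=0.475657946; dist=6371·c=3030.417 ≈ 3030.4 km; running total=3030.4 km
Leg 1 bearing: y=sinΔλ·cosφ2=-0.34123320, x=cosφ1·sinφ2-sinφ1·cosφ2·cosΔλ=0.30537484; θ=atan2(y, x)=-48.1741° <0 so +360° → 311.8259° ≈ 311.8°
Leg 2: φ1=0.9432719, φ2=0.8101103, Δφ=-0.1331616, Δλ=3.2666717 rad; a=sin²(Δφ/2)+cosφ1·cosφ2·sin²(Δλ/2)=0.4076323298; c=2·atan2(√a, √(1-a))=1.384993766; dist=6371·c=8823.795 ≈ 8823.8 km; running total=11854.2 km
Leg 2 bearing: y=sinΔλ·cosφ2=-0.08600713, x=cosφ1·sinφ2-sinφ1·cosφ2·cosΔλ=0.97901769; θ=atan2(y, x)=-5.0206° <0 so +360° → 354.9794° ≈ 355.0°
Leg 3: φ1=0.8101103, φ2=-0.6191503, Δφ=-1.4292606, Δλ=1.1270952 rad; a=sin²(Δφ/2)+cosφ1·cosφ2·sin²(Δλ/2)=0.5896801326; c=2·atan2(√a, √(1-a))=1.751132459; dist=6371·c=11156.465 ≈ 11156.5 km; running total=23010.7 km
Leg 3 bearing: y=sinΔλ·cosφ2=0.73551544, x=cosφ1·sinφ2-sinφ1·cosφ2·cosΔλ=-0.65333524; θ=atan2(y, x)=131.6137° ≈ 131.6°
Leg 4: φ1=-0.6191503, φ2=-1.2927636, Δφ=-0.6736133, Δλ=-4.3314639 rad; a=sin²(Δφ/2)+cosφ1·cosφ2·sin²(Δλ/2)=0.2625210273; c=2·atan2(√a, √(1-a))=1.075880085; dist=6371·c=6854.432 ≈ 6854.4 km; running total=29865.1 km
Leg 4 bearing: y=sinΔλ·cosφ2=0.25479112, x=cosφ1·sinφ2-sinφ1·cosφ2·cosΔλ=-0.84231611; θ=atan2(y, x)=163.1700° ≈ 163.2°
Leg 5: φ1=-1.2927636, φ2=0.7268162, Δφ=2.0195798, Δλ=1.4380763 rad; a=sin²(Δφ/2)+cosφ1·cosφ2·sin²(Δλ/2)=0.8059167992; c=2·atan2(√a, √(1-a))=2.229172961; dist=6371·c=14202.061 ≈ 14202.1 km; running total=44067.2 km
Leg 5 bearing: y=sinΔλ·cosφ2=0.74072182, x=cosφ1·sinφ2-sinφ1·cosφ2·cosΔλ=0.27747223; θ=atan2(y, x)=69.4642° ≈ 69.5°
Leg 6: φ1=0.7268162, φ2=0.9793461, Δφ=0.2525299, Δλ=-1.0958975 rad; a=sin²(Δφ/2)+cosφ1·cosφ2·sin²(Δλ/2)=0.1289311357; c=2·atan2(√a, √(1-a))=0.734542113; dist=6371·c=4679.768 ≈ 4679.8 km; running total=48747.0 km
Leg 6 bearing: y=sinΔλ·cosφ2=-0.49586470, x=cosφ1·sinφ2-sinφ1·cosφ2·cosΔλ=0.45094323; θ=atan2(y, x)=-47.7164° <0 so +360° → 312.2836° ≈ 312.3°
Leg 7: φ1=0.9793461, φ2=0.1813065, Δφ=-0.7980396, Δλ=-0.8878211 rad; a=sin²(Δφ/2)+cosφ1·cosφ2·sin²(Δλ/2)=0.2521003818; c=2·atan2(√a, √(1-a))=1.052041421; dist=6371·c=6702.556 ≈ 6702.6 km; running total=55449.6 km
Leg 7 bearing: y=sinΔλ·cosφ2=-0.76298394, x=cosφ1·sinφ2-sinφ1·cosφ2·cosΔλ=-0.41477539; θ=atan2(y, x)=-118.5295° <0 so +360° → 241.4705° ≈ 241.5°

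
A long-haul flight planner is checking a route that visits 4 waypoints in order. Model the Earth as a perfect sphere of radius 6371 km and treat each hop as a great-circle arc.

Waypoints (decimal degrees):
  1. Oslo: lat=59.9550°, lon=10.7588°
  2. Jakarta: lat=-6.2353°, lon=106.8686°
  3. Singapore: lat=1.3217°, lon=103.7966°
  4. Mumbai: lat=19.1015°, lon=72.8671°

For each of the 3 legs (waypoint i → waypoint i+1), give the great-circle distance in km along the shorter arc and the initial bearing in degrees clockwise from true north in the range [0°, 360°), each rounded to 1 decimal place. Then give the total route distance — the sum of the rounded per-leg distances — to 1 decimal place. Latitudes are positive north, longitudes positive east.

Leg 1: φ1=1.0464122, φ2=-0.1088265, Δφ=-1.1552387, Δλ=1.6774325 rad; a=sin²(Δφ/2)+cosφ1·cosφ2·sin²(Δλ/2)=0.5734960635; c=2·atan2(√a, √(1-a))=1.718323003; dist=6371·c=10947.436 ≈ 10947.4 km; running total=10947.4 km
Leg 1 bearing: y=sinΔλ·cosφ2=0.98843759, x=cosφ1·sinφ2-sinφ1·cosφ2·cosΔλ=0.03720804; θ=atan2(y, x)=87.8442° ≈ 87.8°
Leg 2: φ1=-0.1088265, φ2=0.0230680, Δφ=0.1318945, Δλ=-0.0536165 rad; a=sin²(Δφ/2)+cosφ1·cosφ2·sin²(Δλ/2)=0.0050568107; c=2·atan2(√a, √(1-a))=0.142342651; dist=6371·c=906.865 ≈ 906.9 km; running total=11854.3 km
Leg 2 bearing: y=sinΔλ·cosφ2=-0.05357657, x=cosφ1·sinφ2-sinφ1·cosφ2·cosΔλ=0.13135642; θ=atan2(y, x)=-22.1892° <0 so +360° → 337.8108° ≈ 337.8°
Leg 3: φ1=0.0230680, φ2=0.3333841, Δφ=0.3103161, Δλ=-0.5398216 rad; a=sin²(Δφ/2)+cosφ1·cosφ2·sin²(Δλ/2)=0.0910486480; c=2·atan2(√a, √(1-a))=0.613040021; dist=6371·c=3905.678 ≈ 3905.7 km; running total=15760.0 km
Leg 3 bearing: y=sinΔλ·cosφ2=-0.48568325, x=cosφ1·sinφ2-sinφ1·cosφ2·cosΔλ=0.30845898; θ=atan2(y, x)=-57.5802° <0 so +360° → 302.4198° ≈ 302.4°

Leg 1: dist=10947.4 km, bearing=87.8°
Leg 2: dist=906.9 km, bearing=337.8°
Leg 3: dist=3905.7 km, bearing=302.4°
Total: 15760.0 km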